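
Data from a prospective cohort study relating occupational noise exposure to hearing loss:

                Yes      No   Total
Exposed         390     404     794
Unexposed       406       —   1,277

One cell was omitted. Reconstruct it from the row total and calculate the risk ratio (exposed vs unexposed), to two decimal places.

1.54

The missing cell is in the unexposed row: 1277 − 406 = 871.
So a = 390, b = 404, c = 406, d = 871.
RR = [a/(a+b)] / [c/(c+d)] = (390/794) / (406/1277) = 0.49118/0.31793 = 1.54493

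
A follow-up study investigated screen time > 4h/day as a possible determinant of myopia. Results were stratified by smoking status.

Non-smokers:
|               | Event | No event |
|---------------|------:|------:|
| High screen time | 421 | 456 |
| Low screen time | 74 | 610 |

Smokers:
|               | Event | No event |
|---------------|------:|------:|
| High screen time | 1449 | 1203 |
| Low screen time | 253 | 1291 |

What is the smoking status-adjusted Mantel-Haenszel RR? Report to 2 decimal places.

3.56

RR_MH = Σ(aᵢ·n₀ᵢ/nᵢ) / Σ(cᵢ·n₁ᵢ/nᵢ), with n₁ᵢ = aᵢ+bᵢ (exposed), n₀ᵢ = cᵢ+dᵢ (unexposed), nᵢ = n₁ᵢ+n₀ᵢ.
Stratum 1 (Non-smokers): n₁ = 877, n₀ = 684, n = 1561; a·n₀/n = 421·684/1561 = 184.4741; c·n₁/n = 74·877/1561 = 41.5746
Stratum 2 (Smokers): n₁ = 2652, n₀ = 1544, n = 4196; a·n₀/n = 1449·1544/4196 = 533.1878; c·n₁/n = 253·2652/4196 = 159.9037
RR_MH = (184.4741 + 533.1878) / (41.5746 + 159.9037) = 717.6619 / 201.4783 = 3.56198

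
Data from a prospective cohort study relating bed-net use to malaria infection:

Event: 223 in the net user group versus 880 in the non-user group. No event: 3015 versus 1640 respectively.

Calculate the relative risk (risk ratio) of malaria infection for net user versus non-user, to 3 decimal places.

From the description: a = 223, b = 3015, c = 880, d = 1640.
Risk in exposed = 223/3238 = 0.06887; risk in unexposed = 880/2520 = 0.34921.
RR = 0.06887 / 0.34921 = 0.19722
The risk is 80% lower among the exposed than among the unexposed.

0.197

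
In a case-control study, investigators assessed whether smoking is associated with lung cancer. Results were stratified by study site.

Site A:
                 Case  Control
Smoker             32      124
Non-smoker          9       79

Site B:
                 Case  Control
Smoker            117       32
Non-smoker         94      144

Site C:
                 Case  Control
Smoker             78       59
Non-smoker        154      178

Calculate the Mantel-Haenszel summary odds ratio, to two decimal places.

OR_MH = Σ(aᵢdᵢ/nᵢ) / Σ(bᵢcᵢ/nᵢ), where nᵢ is the stratum total.
Stratum 1 (Site A): n = 244; a·d/n = 32·79/244 = 10.3607; b·c/n = 124·9/244 = 4.5738
Stratum 2 (Site B): n = 387; a·d/n = 117·144/387 = 43.5349; b·c/n = 32·94/387 = 7.7726
Stratum 3 (Site C): n = 469; a·d/n = 78·178/469 = 29.6034; b·c/n = 59·154/469 = 19.3731
OR_MH = (10.3607 + 43.5349 + 29.6034) / (4.5738 + 7.7726 + 19.3731) = 83.4990 / 31.7195 = 2.63242

2.63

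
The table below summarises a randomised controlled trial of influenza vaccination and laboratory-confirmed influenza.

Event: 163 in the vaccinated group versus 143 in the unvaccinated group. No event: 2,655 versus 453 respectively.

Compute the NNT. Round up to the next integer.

Risk in treated group = 163/2818 = 0.05784; risk in control = 143/596 = 0.23993.
Absolute risk reduction = 0.23993 − 0.05784 = 0.18209
NNT = 1 / ARR = 1 / 0.18209 = 5.492 → round up → 6

6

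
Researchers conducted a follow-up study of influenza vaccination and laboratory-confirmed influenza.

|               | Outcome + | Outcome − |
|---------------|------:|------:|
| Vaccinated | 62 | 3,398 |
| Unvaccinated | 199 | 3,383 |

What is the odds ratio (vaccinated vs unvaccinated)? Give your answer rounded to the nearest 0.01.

Cells: a = 62, b = 3398, c = 199, d = 3383.
OR = (a·d)/(b·c) = (62 × 3383) / (3398 × 199) = 209746 / 676202 = 0.31018
Exposure is associated with lower odds of laboratory-confirmed influenza (OR = 0.31 < 1).

0.31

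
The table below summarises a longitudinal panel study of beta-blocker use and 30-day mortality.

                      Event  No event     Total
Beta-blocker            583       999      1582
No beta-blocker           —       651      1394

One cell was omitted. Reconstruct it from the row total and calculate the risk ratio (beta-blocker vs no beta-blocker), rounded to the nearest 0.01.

The missing cell is in the unexposed row: 1394 − 651 = 743.
So a = 583, b = 999, c = 743, d = 651.
RR = [a/(a+b)] / [c/(c+d)] = (583/1582) / (743/1394) = 0.36852/0.53300 = 0.69141

0.69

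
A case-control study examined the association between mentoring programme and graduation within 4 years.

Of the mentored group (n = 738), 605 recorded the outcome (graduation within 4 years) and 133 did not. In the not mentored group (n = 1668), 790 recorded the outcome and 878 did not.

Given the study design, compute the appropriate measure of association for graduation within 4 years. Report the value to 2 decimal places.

5.06

From the description: a = 605, b = 133, c = 790, d = 878.
This is a case-control study: participants were sampled on outcome status, so risks in the source population cannot be estimated directly — relative risk is not valid here. The odds ratio is the appropriate measure.
OR = (a·d)/(b·c) = (605 × 878) / (133 × 790) = 531190 / 105070 = 5.05558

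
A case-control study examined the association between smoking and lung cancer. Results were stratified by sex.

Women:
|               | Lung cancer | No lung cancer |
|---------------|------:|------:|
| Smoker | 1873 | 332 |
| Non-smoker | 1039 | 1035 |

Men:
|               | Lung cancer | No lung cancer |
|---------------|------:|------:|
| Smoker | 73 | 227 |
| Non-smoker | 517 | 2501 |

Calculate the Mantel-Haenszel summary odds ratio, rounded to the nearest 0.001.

OR_MH = Σ(aᵢdᵢ/nᵢ) / Σ(bᵢcᵢ/nᵢ), where nᵢ is the stratum total.
Stratum 1 (Women): n = 4279; a·d/n = 1873·1035/4279 = 453.0393; b·c/n = 332·1039/4279 = 80.6142
Stratum 2 (Men): n = 3318; a·d/n = 73·2501/3318 = 55.0250; b·c/n = 227·517/3318 = 35.3704
OR_MH = (453.0393 + 55.0250) / (80.6142 + 35.3704) = 508.0643 / 115.9846 = 4.38045

4.380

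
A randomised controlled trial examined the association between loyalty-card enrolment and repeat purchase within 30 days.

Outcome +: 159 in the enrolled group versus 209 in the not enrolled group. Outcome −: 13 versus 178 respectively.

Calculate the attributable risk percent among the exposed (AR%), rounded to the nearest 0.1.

41.6

From the description: a = 159, b = 13, c = 209, d = 178.
Risk in exposed = 159/172 = 0.92442; risk in unexposed = 209/387 = 0.54005.
RR = 0.92442/0.54005 = 1.71172
AR% = (RR − 1)/RR × 100 = (1.71172 − 1)/1.71172 × 100 = 41.5793%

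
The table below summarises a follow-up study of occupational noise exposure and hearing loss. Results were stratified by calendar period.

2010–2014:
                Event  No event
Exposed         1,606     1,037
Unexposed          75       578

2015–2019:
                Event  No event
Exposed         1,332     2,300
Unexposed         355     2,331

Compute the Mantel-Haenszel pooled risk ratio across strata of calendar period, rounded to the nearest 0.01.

RR_MH = Σ(aᵢ·n₀ᵢ/nᵢ) / Σ(cᵢ·n₁ᵢ/nᵢ), with n₁ᵢ = aᵢ+bᵢ (exposed), n₀ᵢ = cᵢ+dᵢ (unexposed), nᵢ = n₁ᵢ+n₀ᵢ.
Stratum 1 (2010–2014): n₁ = 2643, n₀ = 653, n = 3296; a·n₀/n = 1606·653/3296 = 318.1790; c·n₁/n = 75·2643/3296 = 60.1411
Stratum 2 (2015–2019): n₁ = 3632, n₀ = 2686, n = 6318; a·n₀/n = 1332·2686/6318 = 566.2792; c·n₁/n = 355·3632/6318 = 204.0772
RR_MH = (318.1790 + 566.2792) / (60.1411 + 204.0772) = 884.4582 / 264.2183 = 3.34745

3.35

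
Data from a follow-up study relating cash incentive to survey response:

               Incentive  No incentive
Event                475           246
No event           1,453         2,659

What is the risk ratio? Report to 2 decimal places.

2.91

Reading the table with exposure as columns: a = 475 (Incentive, case), b = 1453 (Incentive, non-case), c = 246 (No incentive, case), d = 2659.
Risk in exposed = 475/1928 = 0.24637; risk in unexposed = 246/2905 = 0.08468.
RR = 0.24637 / 0.08468 = 2.90936
The risk among the exposed is 2.91 times that among the unexposed.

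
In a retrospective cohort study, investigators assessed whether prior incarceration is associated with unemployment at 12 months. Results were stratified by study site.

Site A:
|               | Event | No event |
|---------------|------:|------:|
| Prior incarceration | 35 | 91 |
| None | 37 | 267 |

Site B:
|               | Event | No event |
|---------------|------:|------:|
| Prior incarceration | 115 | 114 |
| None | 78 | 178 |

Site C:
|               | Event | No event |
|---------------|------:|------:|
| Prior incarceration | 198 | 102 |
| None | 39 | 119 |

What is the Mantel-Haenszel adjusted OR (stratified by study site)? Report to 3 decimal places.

3.311

OR_MH = Σ(aᵢdᵢ/nᵢ) / Σ(bᵢcᵢ/nᵢ), where nᵢ is the stratum total.
Stratum 1 (Site A): n = 430; a·d/n = 35·267/430 = 21.7326; b·c/n = 91·37/430 = 7.8302
Stratum 2 (Site B): n = 485; a·d/n = 115·178/485 = 42.2062; b·c/n = 114·78/485 = 18.3340
Stratum 3 (Site C): n = 458; a·d/n = 198·119/458 = 51.4454; b·c/n = 102·39/458 = 8.6856
OR_MH = (21.7326 + 42.2062 + 51.4454) / (7.8302 + 18.3340 + 8.6856) = 115.3842 / 34.8498 = 3.31089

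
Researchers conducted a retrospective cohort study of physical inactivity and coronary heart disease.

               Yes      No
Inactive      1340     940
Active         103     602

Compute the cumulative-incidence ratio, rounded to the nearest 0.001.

4.023

Cells: a = 1340, b = 940, c = 103, d = 602.
Risk in exposed = 1340/2280 = 0.58772; risk in unexposed = 103/705 = 0.14610.
RR = 0.58772 / 0.14610 = 4.02274
The risk among the exposed is 4.02 times that among the unexposed.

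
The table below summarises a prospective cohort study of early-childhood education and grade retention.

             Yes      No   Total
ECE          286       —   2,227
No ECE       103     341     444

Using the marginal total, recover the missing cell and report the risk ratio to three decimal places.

0.554

The missing cell is in the exposed row: 2227 − 286 = 1941.
So a = 286, b = 1941, c = 103, d = 341.
RR = [a/(a+b)] / [c/(c+d)] = (286/2227) / (103/444) = 0.12842/0.23198 = 0.55359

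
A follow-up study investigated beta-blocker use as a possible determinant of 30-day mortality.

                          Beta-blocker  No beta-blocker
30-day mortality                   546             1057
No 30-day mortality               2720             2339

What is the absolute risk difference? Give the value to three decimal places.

-0.144

Reading the table with exposure as columns: a = 546 (Beta-blocker, case), b = 2720 (Beta-blocker, non-case), c = 1057 (No beta-blocker, case), d = 2339.
Risk in exposed = 546/3266 = 0.167177; risk in unexposed = 1057/3396 = 0.311249.
Risk difference = 0.167177 − 0.311249 = -0.144072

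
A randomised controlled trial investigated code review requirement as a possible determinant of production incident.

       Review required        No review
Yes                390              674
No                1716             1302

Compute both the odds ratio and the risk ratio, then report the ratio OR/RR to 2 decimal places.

Reading the table with exposure as columns: a = 390 (Review required, case), b = 1716 (Review required, non-case), c = 674 (No review, case), d = 1302.
OR = (390·1302)/(1716·674) = 507780/1156584 = 0.43903
Risk in exposed = 390/2106 = 0.18519; risk in unexposed = 674/1976 = 0.34109; RR = 0.54292
OR/RR = 0.43903 / 0.54292 = 0.80866
The outcome is not rare, so the OR lies further from 1 than the RR.

0.81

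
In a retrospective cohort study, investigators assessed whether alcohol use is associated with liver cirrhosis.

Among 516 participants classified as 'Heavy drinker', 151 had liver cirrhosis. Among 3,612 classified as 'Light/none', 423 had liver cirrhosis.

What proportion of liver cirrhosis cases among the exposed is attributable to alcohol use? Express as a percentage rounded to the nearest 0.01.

59.98

From the description: a = 151, b = 365, c = 423, d = 3189.
Risk in exposed = 151/516 = 0.29264; risk in unexposed = 423/3612 = 0.11711.
RR = 0.29264/0.11711 = 2.49882
AR% = (RR − 1)/RR × 100 = (2.49882 − 1)/2.49882 × 100 = 59.9811%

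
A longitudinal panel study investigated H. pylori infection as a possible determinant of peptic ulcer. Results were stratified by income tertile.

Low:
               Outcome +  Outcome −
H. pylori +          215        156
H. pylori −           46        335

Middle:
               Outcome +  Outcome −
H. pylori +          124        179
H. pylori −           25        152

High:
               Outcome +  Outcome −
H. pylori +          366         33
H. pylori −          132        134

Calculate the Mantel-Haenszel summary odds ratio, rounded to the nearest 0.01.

OR_MH = Σ(aᵢdᵢ/nᵢ) / Σ(bᵢcᵢ/nᵢ), where nᵢ is the stratum total.
Stratum 1 (Low): n = 752; a·d/n = 215·335/752 = 95.7779; b·c/n = 156·46/752 = 9.5426
Stratum 2 (Middle): n = 480; a·d/n = 124·152/480 = 39.2667; b·c/n = 179·25/480 = 9.3229
Stratum 3 (High): n = 665; a·d/n = 366·134/665 = 73.7504; b·c/n = 33·132/665 = 6.5504
OR_MH = (95.7779 + 39.2667 + 73.7504) / (9.5426 + 9.3229 + 6.5504) = 208.7950 / 25.4158 = 8.21515

8.22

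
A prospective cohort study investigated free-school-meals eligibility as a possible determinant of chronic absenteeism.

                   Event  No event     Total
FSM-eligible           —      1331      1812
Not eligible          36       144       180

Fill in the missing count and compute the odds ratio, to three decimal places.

1.446

The missing cell is in the exposed row: 1812 − 1331 = 481.
So a = 481, b = 1331, c = 36, d = 144.
OR = (a·d)/(b·c) = (481 × 144) / (1331 × 36) = 69264 / 47916 = 1.44553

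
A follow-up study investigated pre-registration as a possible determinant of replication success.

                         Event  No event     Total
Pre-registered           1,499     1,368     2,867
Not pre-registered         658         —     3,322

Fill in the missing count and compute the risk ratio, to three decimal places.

The missing cell is in the unexposed row: 3322 − 658 = 2664.
So a = 1499, b = 1368, c = 658, d = 2664.
RR = [a/(a+b)] / [c/(c+d)] = (1499/2867) / (658/3322) = 0.52285/0.19807 = 2.63966

2.640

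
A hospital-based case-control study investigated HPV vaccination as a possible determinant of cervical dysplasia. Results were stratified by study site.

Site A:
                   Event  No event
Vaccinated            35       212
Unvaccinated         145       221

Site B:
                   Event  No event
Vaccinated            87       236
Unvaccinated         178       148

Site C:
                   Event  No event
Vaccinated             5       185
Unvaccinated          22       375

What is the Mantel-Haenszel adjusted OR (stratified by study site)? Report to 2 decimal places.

OR_MH = Σ(aᵢdᵢ/nᵢ) / Σ(bᵢcᵢ/nᵢ), where nᵢ is the stratum total.
Stratum 1 (Site A): n = 613; a·d/n = 35·221/613 = 12.6183; b·c/n = 212·145/613 = 50.1468
Stratum 2 (Site B): n = 649; a·d/n = 87·148/649 = 19.8398; b·c/n = 236·178/649 = 64.7273
Stratum 3 (Site C): n = 587; a·d/n = 5·375/587 = 3.1942; b·c/n = 185·22/587 = 6.9336
OR_MH = (12.6183 + 19.8398 + 3.1942) / (50.1468 + 64.7273 + 6.9336) = 35.6522 / 121.8077 = 0.29269

0.29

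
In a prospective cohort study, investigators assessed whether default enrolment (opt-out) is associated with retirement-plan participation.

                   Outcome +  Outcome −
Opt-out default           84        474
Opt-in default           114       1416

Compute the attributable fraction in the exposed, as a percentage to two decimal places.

50.50

Cells: a = 84, b = 474, c = 114, d = 1416.
Risk in exposed = 84/558 = 0.15054; risk in unexposed = 114/1530 = 0.07451.
RR = 0.15054/0.07451 = 2.02037
AR% = (RR − 1)/RR × 100 = (2.02037 − 1)/2.02037 × 100 = 50.5042%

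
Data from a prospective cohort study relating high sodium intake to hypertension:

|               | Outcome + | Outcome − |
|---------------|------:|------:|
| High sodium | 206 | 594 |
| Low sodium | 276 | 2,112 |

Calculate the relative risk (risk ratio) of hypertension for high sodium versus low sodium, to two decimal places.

Cells: a = 206, b = 594, c = 276, d = 2112.
Risk in exposed = 206/800 = 0.25750; risk in unexposed = 276/2388 = 0.11558.
RR = 0.25750 / 0.11558 = 2.22793
The risk among the exposed is 2.23 times that among the unexposed.

2.23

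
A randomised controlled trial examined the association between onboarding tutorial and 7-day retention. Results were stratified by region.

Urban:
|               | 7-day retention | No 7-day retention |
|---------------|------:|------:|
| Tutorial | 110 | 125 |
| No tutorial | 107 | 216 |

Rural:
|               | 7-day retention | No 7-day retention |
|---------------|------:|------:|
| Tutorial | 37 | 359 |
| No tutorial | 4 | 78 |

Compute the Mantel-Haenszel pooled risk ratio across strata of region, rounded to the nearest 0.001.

1.447

RR_MH = Σ(aᵢ·n₀ᵢ/nᵢ) / Σ(cᵢ·n₁ᵢ/nᵢ), with n₁ᵢ = aᵢ+bᵢ (exposed), n₀ᵢ = cᵢ+dᵢ (unexposed), nᵢ = n₁ᵢ+n₀ᵢ.
Stratum 1 (Urban): n₁ = 235, n₀ = 323, n = 558; a·n₀/n = 110·323/558 = 63.6738; c·n₁/n = 107·235/558 = 45.0627
Stratum 2 (Rural): n₁ = 396, n₀ = 82, n = 478; a·n₀/n = 37·82/478 = 6.3473; c·n₁/n = 4·396/478 = 3.3138
RR_MH = (63.6738 + 6.3473) / (45.0627 + 3.3138) = 70.0211 / 48.3765 = 1.44742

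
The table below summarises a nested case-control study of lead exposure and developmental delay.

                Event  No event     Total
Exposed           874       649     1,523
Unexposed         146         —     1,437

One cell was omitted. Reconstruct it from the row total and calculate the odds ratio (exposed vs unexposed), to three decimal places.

The missing cell is in the unexposed row: 1437 − 146 = 1291.
So a = 874, b = 649, c = 146, d = 1291.
OR = (a·d)/(b·c) = (874 × 1291) / (649 × 146) = 1128334 / 94754 = 11.90804

11.908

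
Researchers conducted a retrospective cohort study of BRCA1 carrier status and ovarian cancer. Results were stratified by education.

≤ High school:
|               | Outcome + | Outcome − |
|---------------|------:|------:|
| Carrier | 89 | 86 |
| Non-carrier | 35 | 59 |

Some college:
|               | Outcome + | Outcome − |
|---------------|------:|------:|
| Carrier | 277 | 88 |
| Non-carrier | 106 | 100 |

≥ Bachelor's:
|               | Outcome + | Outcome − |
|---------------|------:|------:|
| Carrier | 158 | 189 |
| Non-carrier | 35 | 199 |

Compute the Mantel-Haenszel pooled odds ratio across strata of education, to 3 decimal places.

3.139

OR_MH = Σ(aᵢdᵢ/nᵢ) / Σ(bᵢcᵢ/nᵢ), where nᵢ is the stratum total.
Stratum 1 (≤ High school): n = 269; a·d/n = 89·59/269 = 19.5204; b·c/n = 86·35/269 = 11.1896
Stratum 2 (Some college): n = 571; a·d/n = 277·100/571 = 48.5114; b·c/n = 88·106/571 = 16.3363
Stratum 3 (≥ Bachelor's): n = 581; a·d/n = 158·199/581 = 54.1170; b·c/n = 189·35/581 = 11.3855
OR_MH = (19.5204 + 48.5114 + 54.1170) / (11.1896 + 16.3363 + 11.3855) = 122.1489 / 38.9114 = 3.13915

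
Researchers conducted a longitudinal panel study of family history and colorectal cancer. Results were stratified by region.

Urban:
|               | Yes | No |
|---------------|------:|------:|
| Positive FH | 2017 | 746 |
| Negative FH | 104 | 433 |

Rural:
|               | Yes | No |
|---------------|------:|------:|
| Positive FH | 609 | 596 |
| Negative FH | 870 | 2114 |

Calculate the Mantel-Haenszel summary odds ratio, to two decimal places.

OR_MH = Σ(aᵢdᵢ/nᵢ) / Σ(bᵢcᵢ/nᵢ), where nᵢ is the stratum total.
Stratum 1 (Urban): n = 3300; a·d/n = 2017·433/3300 = 264.6548; b·c/n = 746·104/3300 = 23.5103
Stratum 2 (Rural): n = 4189; a·d/n = 609·2114/4189 = 307.3349; b·c/n = 596·870/4189 = 123.7813
OR_MH = (264.6548 + 307.3349) / (23.5103 + 123.7813) = 571.9898 / 147.2916 = 3.88338

3.88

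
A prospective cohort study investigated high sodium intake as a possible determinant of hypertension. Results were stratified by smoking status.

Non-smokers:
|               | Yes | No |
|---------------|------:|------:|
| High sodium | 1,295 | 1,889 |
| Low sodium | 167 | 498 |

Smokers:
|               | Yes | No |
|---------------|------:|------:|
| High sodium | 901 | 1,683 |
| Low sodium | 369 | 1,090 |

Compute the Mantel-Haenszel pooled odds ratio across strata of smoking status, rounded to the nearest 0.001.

1.742

OR_MH = Σ(aᵢdᵢ/nᵢ) / Σ(bᵢcᵢ/nᵢ), where nᵢ is the stratum total.
Stratum 1 (Non-smokers): n = 3849; a·d/n = 1295·498/3849 = 167.5526; b·c/n = 1889·167/3849 = 81.9597
Stratum 2 (Smokers): n = 4043; a·d/n = 901·1090/4043 = 242.9112; b·c/n = 1683·369/4043 = 153.6055
OR_MH = (167.5526 + 242.9112) / (81.9597 + 153.6055) = 410.4638 / 235.5652 = 1.74246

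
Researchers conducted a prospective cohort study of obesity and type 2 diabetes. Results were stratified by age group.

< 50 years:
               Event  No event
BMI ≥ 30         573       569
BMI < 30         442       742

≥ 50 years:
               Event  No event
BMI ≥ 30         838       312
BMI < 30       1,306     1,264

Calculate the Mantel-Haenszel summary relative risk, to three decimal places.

1.403

RR_MH = Σ(aᵢ·n₀ᵢ/nᵢ) / Σ(cᵢ·n₁ᵢ/nᵢ), with n₁ᵢ = aᵢ+bᵢ (exposed), n₀ᵢ = cᵢ+dᵢ (unexposed), nᵢ = n₁ᵢ+n₀ᵢ.
Stratum 1 (< 50 years): n₁ = 1142, n₀ = 1184, n = 2326; a·n₀/n = 573·1184/2326 = 291.6733; c·n₁/n = 442·1142/2326 = 217.0095
Stratum 2 (≥ 50 years): n₁ = 1150, n₀ = 2570, n = 3720; a·n₀/n = 838·2570/3720 = 578.9409; c·n₁/n = 1306·1150/3720 = 403.7366
RR_MH = (291.6733 + 578.9409) / (217.0095 + 403.7366) = 870.6141 / 620.7460 = 1.40253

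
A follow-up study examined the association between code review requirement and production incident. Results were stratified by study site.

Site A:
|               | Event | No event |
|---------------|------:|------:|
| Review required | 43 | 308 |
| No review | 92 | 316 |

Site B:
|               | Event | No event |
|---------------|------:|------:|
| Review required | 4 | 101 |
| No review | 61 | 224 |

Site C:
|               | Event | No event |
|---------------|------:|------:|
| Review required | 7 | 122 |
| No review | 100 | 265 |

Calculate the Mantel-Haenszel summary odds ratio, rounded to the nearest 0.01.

0.31

OR_MH = Σ(aᵢdᵢ/nᵢ) / Σ(bᵢcᵢ/nᵢ), where nᵢ is the stratum total.
Stratum 1 (Site A): n = 759; a·d/n = 43·316/759 = 17.9025; b·c/n = 308·92/759 = 37.3333
Stratum 2 (Site B): n = 390; a·d/n = 4·224/390 = 2.2974; b·c/n = 101·61/390 = 15.7974
Stratum 3 (Site C): n = 494; a·d/n = 7·265/494 = 3.7551; b·c/n = 122·100/494 = 24.6964
OR_MH = (17.9025 + 2.2974 + 3.7551) / (37.3333 + 15.7974 + 24.6964) = 23.9550 / 77.8271 = 0.30780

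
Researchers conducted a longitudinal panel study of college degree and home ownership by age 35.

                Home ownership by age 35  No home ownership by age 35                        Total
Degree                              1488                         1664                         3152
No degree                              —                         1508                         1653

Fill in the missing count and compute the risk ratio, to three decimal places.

5.382

The missing cell is in the unexposed row: 1653 − 1508 = 145.
So a = 1488, b = 1664, c = 145, d = 1508.
RR = [a/(a+b)] / [c/(c+d)] = (1488/3152) / (145/1653) = 0.47208/0.08772 = 5.38173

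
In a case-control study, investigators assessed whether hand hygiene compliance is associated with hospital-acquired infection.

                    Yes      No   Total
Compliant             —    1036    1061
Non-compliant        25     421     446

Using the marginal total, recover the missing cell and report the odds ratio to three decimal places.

0.406

The missing cell is in the exposed row: 1061 − 1036 = 25.
So a = 25, b = 1036, c = 25, d = 421.
OR = (a·d)/(b·c) = (25 × 421) / (1036 × 25) = 10525 / 25900 = 0.40637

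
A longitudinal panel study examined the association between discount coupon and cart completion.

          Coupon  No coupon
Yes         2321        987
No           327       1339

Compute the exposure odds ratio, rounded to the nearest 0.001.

Reading the table with exposure as columns: a = 2321 (Coupon, case), b = 327 (Coupon, non-case), c = 987 (No coupon, case), d = 1339.
OR = (a·d)/(b·c) = (2321 × 1339) / (327 × 987) = 3107819 / 322749 = 9.62921
The odds of cart completion are about 9.63 times as high in the coupon group.

9.629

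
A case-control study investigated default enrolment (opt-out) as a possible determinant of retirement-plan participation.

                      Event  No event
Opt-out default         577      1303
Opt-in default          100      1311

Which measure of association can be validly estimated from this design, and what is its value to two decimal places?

5.81

Cells: a = 577, b = 1303, c = 100, d = 1311.
This is a case-control study: participants were sampled on outcome status, so risks in the source population cannot be estimated directly — relative risk is not valid here. The odds ratio is the appropriate measure.
OR = (a·d)/(b·c) = (577 × 1311) / (1303 × 100) = 756447 / 130300 = 5.80543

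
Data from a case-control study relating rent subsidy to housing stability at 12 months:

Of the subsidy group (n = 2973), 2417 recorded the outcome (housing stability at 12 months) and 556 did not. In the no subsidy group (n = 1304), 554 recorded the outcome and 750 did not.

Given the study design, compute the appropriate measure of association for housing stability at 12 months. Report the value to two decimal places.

From the description: a = 2417, b = 556, c = 554, d = 750.
This is a case-control study: participants were sampled on outcome status, so risks in the source population cannot be estimated directly — relative risk is not valid here. The odds ratio is the appropriate measure.
OR = (a·d)/(b·c) = (2417 × 750) / (556 × 554) = 1812750 / 308024 = 5.88509

5.89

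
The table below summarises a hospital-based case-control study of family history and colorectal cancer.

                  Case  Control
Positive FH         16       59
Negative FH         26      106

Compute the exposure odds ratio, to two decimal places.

Cells: a = 16, b = 59, c = 26, d = 106.
OR = (a·d)/(b·c) = (16 × 106) / (59 × 26) = 1696 / 1534 = 1.10561
The odds of colorectal cancer are about 1.11 times as high in the positive fh group.

1.11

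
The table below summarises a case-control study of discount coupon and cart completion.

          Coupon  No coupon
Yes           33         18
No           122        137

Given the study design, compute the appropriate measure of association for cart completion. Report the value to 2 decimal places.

Reading the table with exposure as columns: a = 33 (Coupon, case), b = 122 (Coupon, non-case), c = 18 (No coupon, case), d = 137.
This is a case-control study: participants were sampled on outcome status, so risks in the source population cannot be estimated directly — relative risk is not valid here. The odds ratio is the appropriate measure.
OR = (a·d)/(b·c) = (33 × 137) / (122 × 18) = 4521 / 2196 = 2.05874

2.06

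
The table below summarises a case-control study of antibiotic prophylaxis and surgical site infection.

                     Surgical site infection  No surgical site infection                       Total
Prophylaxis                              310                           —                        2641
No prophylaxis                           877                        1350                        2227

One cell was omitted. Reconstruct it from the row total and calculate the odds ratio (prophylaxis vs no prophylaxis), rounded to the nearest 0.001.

The missing cell is in the exposed row: 2641 − 310 = 2331.
So a = 310, b = 2331, c = 877, d = 1350.
OR = (a·d)/(b·c) = (310 × 1350) / (2331 × 877) = 418500 / 2044287 = 0.20472

0.205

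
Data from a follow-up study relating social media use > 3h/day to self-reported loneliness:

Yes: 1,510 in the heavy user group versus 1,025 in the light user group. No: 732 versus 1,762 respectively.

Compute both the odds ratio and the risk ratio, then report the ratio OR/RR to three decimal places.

From the description: a = 1510, b = 732, c = 1025, d = 1762.
OR = (1510·1762)/(732·1025) = 2660620/750300 = 3.54607
Risk in exposed = 1510/2242 = 0.67351; risk in unexposed = 1025/2787 = 0.36778; RR = 1.83128
OR/RR = 3.54607 / 1.83128 = 1.93639
The outcome is not rare, so the OR lies further from 1 than the RR.

1.936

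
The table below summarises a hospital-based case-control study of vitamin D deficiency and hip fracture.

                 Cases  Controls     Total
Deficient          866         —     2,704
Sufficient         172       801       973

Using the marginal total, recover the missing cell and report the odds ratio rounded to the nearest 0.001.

2.194

The missing cell is in the exposed row: 2704 − 866 = 1838.
So a = 866, b = 1838, c = 172, d = 801.
OR = (a·d)/(b·c) = (866 × 801) / (1838 × 172) = 693666 / 316136 = 2.19420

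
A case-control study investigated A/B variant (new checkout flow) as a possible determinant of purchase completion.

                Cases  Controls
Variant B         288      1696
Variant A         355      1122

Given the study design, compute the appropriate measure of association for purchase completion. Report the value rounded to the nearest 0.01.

0.54

Cells: a = 288, b = 1696, c = 355, d = 1122.
This is a case-control study: participants were sampled on outcome status, so risks in the source population cannot be estimated directly — relative risk is not valid here. The odds ratio is the appropriate measure.
OR = (a·d)/(b·c) = (288 × 1122) / (1696 × 355) = 323136 / 602080 = 0.53670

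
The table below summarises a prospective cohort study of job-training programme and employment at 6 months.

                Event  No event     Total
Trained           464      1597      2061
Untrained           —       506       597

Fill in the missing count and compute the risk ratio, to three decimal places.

The missing cell is in the unexposed row: 597 − 506 = 91.
So a = 464, b = 1597, c = 91, d = 506.
RR = [a/(a+b)] / [c/(c+d)] = (464/2061) / (91/597) = 0.22513/0.15243 = 1.47697

1.477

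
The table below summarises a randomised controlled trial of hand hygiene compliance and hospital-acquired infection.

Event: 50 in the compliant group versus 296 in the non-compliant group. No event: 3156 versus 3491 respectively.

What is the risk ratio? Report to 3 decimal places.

0.200

From the description: a = 50, b = 3156, c = 296, d = 3491.
Risk in exposed = 50/3206 = 0.01560; risk in unexposed = 296/3787 = 0.07816.
RR = 0.01560 / 0.07816 = 0.19953
The risk is 80% lower among the exposed than among the unexposed.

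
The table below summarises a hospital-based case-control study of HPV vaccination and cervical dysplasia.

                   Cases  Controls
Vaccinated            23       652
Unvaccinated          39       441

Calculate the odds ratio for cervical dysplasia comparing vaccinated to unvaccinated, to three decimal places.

Cells: a = 23, b = 652, c = 39, d = 441.
OR = (a·d)/(b·c) = (23 × 441) / (652 × 39) = 10143 / 25428 = 0.39889
Exposure is associated with lower odds of cervical dysplasia (OR = 0.40 < 1).

0.399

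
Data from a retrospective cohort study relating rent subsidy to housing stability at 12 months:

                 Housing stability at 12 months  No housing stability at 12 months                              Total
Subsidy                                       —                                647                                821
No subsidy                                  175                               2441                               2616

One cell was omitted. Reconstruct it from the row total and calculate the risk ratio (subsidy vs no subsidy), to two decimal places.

The missing cell is in the exposed row: 821 − 647 = 174.
So a = 174, b = 647, c = 175, d = 2441.
RR = [a/(a+b)] / [c/(c+d)] = (174/821) / (175/2616) = 0.21194/0.06690 = 3.16815

3.17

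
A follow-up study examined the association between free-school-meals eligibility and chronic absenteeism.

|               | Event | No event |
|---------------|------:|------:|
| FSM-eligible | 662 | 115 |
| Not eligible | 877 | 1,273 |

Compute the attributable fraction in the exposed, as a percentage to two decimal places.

Cells: a = 662, b = 115, c = 877, d = 1273.
Risk in exposed = 662/777 = 0.85199; risk in unexposed = 877/2150 = 0.40791.
RR = 0.85199/0.40791 = 2.08870
AR% = (RR − 1)/RR × 100 = (2.08870 − 1)/2.08870 × 100 = 52.1233%

52.12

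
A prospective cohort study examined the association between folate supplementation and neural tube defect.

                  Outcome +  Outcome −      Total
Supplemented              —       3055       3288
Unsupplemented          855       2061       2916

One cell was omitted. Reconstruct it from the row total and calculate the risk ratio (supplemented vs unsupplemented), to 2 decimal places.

0.24

The missing cell is in the exposed row: 3288 − 3055 = 233.
So a = 233, b = 3055, c = 855, d = 2061.
RR = [a/(a+b)] / [c/(c+d)] = (233/3288) / (855/2916) = 0.07086/0.29321 = 0.24168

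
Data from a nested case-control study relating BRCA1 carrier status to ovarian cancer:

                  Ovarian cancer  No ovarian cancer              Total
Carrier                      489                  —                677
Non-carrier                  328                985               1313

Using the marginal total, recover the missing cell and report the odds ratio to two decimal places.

7.81

The missing cell is in the exposed row: 677 − 489 = 188.
So a = 489, b = 188, c = 328, d = 985.
OR = (a·d)/(b·c) = (489 × 985) / (188 × 328) = 481665 / 61664 = 7.81112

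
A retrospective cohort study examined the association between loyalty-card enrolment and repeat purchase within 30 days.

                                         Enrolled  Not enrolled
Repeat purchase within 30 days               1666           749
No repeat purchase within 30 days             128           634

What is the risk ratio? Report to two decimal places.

1.71

Reading the table with exposure as columns: a = 1666 (Enrolled, case), b = 128 (Enrolled, non-case), c = 749 (Not enrolled, case), d = 634.
Risk in exposed = 1666/1794 = 0.92865; risk in unexposed = 749/1383 = 0.54158.
RR = 0.92865 / 0.54158 = 1.71472
The risk among the exposed is 1.71 times that among the unexposed.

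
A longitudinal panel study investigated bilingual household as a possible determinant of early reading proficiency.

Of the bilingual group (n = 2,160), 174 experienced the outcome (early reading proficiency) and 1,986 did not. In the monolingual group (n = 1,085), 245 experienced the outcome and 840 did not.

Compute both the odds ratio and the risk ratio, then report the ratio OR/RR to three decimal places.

0.842

From the description: a = 174, b = 1986, c = 245, d = 840.
OR = (174·840)/(1986·245) = 146160/486570 = 0.30039
Risk in exposed = 174/2160 = 0.08056; risk in unexposed = 245/1085 = 0.22581; RR = 0.35675
OR/RR = 0.30039 / 0.35675 = 0.84202
The outcome is not rare, so the OR lies further from 1 than the RR.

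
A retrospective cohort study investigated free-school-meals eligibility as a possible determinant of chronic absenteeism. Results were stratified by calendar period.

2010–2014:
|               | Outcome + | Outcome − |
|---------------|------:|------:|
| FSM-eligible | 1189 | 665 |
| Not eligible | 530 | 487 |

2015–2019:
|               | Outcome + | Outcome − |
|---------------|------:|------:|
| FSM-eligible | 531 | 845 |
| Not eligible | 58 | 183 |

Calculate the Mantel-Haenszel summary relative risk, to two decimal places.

RR_MH = Σ(aᵢ·n₀ᵢ/nᵢ) / Σ(cᵢ·n₁ᵢ/nᵢ), with n₁ᵢ = aᵢ+bᵢ (exposed), n₀ᵢ = cᵢ+dᵢ (unexposed), nᵢ = n₁ᵢ+n₀ᵢ.
Stratum 1 (2010–2014): n₁ = 1854, n₀ = 1017, n = 2871; a·n₀/n = 1189·1017/2871 = 421.1818; c·n₁/n = 530·1854/2871 = 342.2571
Stratum 2 (2015–2019): n₁ = 1376, n₀ = 241, n = 1617; a·n₀/n = 531·241/1617 = 79.1410; c·n₁/n = 58·1376/1617 = 49.3556
RR_MH = (421.1818 + 79.1410) / (342.2571 + 49.3556) = 500.3228 / 391.6127 = 1.27760

1.28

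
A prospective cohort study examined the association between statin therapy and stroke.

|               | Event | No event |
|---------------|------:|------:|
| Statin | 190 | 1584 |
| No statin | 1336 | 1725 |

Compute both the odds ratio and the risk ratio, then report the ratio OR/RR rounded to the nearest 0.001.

Cells: a = 190, b = 1584, c = 1336, d = 1725.
OR = (190·1725)/(1584·1336) = 327750/2116224 = 0.15487
Risk in exposed = 190/1774 = 0.10710; risk in unexposed = 1336/3061 = 0.43646; RR = 0.24539
OR/RR = 0.15487 / 0.24539 = 0.63114
The outcome is not rare, so the OR lies further from 1 than the RR.

0.631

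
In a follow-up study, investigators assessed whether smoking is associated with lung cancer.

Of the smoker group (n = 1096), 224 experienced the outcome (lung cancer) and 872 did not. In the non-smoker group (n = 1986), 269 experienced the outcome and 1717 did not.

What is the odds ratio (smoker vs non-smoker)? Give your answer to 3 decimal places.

1.640

From the description: a = 224, b = 872, c = 269, d = 1717.
OR = (a·d)/(b·c) = (224 × 1717) / (872 × 269) = 384608 / 234568 = 1.63964
The odds of lung cancer are about 1.64 times as high in the smoker group.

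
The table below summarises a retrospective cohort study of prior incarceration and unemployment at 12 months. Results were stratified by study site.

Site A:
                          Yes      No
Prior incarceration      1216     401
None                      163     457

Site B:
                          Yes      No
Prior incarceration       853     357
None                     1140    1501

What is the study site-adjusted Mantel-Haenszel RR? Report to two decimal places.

RR_MH = Σ(aᵢ·n₀ᵢ/nᵢ) / Σ(cᵢ·n₁ᵢ/nᵢ), with n₁ᵢ = aᵢ+bᵢ (exposed), n₀ᵢ = cᵢ+dᵢ (unexposed), nᵢ = n₁ᵢ+n₀ᵢ.
Stratum 1 (Site A): n₁ = 1617, n₀ = 620, n = 2237; a·n₀/n = 1216·620/2237 = 337.0228; c·n₁/n = 163·1617/2237 = 117.8234
Stratum 2 (Site B): n₁ = 1210, n₀ = 2641, n = 3851; a·n₀/n = 853·2641/3851 = 584.9839; c·n₁/n = 1140·1210/3851 = 358.1927
RR_MH = (337.0228 + 584.9839) / (117.8234 + 358.1927) = 922.0067 / 476.0161 = 1.93692

1.94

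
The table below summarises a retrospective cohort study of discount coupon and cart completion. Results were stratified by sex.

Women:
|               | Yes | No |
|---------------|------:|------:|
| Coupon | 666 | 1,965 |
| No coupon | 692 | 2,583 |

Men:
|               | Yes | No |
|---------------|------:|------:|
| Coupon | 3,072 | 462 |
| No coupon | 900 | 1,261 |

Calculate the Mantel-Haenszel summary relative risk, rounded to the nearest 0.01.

RR_MH = Σ(aᵢ·n₀ᵢ/nᵢ) / Σ(cᵢ·n₁ᵢ/nᵢ), with n₁ᵢ = aᵢ+bᵢ (exposed), n₀ᵢ = cᵢ+dᵢ (unexposed), nᵢ = n₁ᵢ+n₀ᵢ.
Stratum 1 (Women): n₁ = 2631, n₀ = 3275, n = 5906; a·n₀/n = 666·3275/5906 = 369.3109; c·n₁/n = 692·2631/5906 = 308.2716
Stratum 2 (Men): n₁ = 3534, n₀ = 2161, n = 5695; a·n₀/n = 3072·2161/5695 = 1165.6878; c·n₁/n = 900·3534/5695 = 558.4899
RR_MH = (369.3109 + 1165.6878) / (308.2716 + 558.4899) = 1534.9987 / 866.7615 = 1.77096

1.77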